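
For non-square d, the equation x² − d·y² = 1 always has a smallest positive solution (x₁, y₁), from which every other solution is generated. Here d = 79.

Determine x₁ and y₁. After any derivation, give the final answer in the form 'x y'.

d=79: √d = [8; 1,7,1,16] (ℓ=4, even), read p_3/q_3
i=0: a=8 ⇒ p=8, q=1
…
i=2: a=7 ⇒ p=71, q=8
i=3: a=1 ⇒ p=80, q=9
→ (80, 9).  Check: 80²=6400, 79·9²=6399, difference 1.

80 9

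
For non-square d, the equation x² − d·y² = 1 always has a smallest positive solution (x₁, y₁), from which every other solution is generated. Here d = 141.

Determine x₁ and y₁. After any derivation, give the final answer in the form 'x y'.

√141 = [11; 1,6,1,22, …], period ℓ=4 (even) → k=3
i=0: a=11 ⇒ p=11, q=1
i=1: a=1 ⇒ p=12, q=1
i=2: a=6 ⇒ p=83, q=7
i=3: a=1 ⇒ p=95, q=8
(x₁, y₁) = (95, 8);  95² − 141·8² = 1 ✓

95 8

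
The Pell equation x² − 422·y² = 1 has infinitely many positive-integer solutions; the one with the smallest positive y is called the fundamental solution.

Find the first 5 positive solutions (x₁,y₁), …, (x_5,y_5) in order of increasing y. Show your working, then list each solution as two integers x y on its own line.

7022501 341850
98631040590001 4801283933700
1385273162348638202501 67434042451384025550
19456164335732849620362360001 947111261097768740333867400
273261867007695159110526238300562501 13302179556340616719484196916709250

√422 = [20; 1,1,5,2,1,…,1,1,40, …], period ℓ=14 (even) → k=13
a_0=20:  p_0=20·1+0=20,  q_0=20·0+1=1
…
a_2=1:  p_2=1·21+20=41,  q_2=1·1+1=2
…
a_5=1:  p_5=1·493+226=719,  q_5=1·24+11=35
…
a_9=1:  p_9=1·163807+53719=217526,  q_9=1·7974+2615=10589
…
a_12=1:  p_12=1·3211821+598859=3810680,  q_12=1·156349+29152=185501
a_13=1:  p_13=1·3810680+3211821=7022501,  q_13=1·185501+156349=341850
fundamental: x₁=7022501, y₁=341850  (since 49315520295001 − 422·116861422500 = 1)
(x_2, y_2) = (7022501·7022501 + 422·341850·341850, 7022501·341850 + 341850·7022501) = (98631040590001, 4801283933700)
(x_3, y_3) = (7022501·98631040590001 + 422·341850·4801283933700, 7022501·4801283933700 + 341850·98631040590001) = (1385273162348638202501, 67434042451384025550)
(x_4, y_4) = (7022501·1385273162348638202501 + 422·341850·67434042451384025550, 7022501·67434042451384025550 + 341850·1385273162348638202501) = (19456164335732849620362360001, 947111261097768740333867400)
(x_5, y_5) = (7022501·19456164335732849620362360001 + 422·341850·947111261097768740333867400, 7022501·947111261097768740333867400 + 341850·19456164335732849620362360001) = (273261867007695159110526238300562501, 13302179556340616719484196916709250)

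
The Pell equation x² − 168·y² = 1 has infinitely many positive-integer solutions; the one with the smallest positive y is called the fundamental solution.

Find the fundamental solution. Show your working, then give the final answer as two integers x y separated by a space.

√168 → a₀=12, period (1,24); ℓ=2 even so k=1
k=0  a_k=12  p_k/q_k = 12/1
k=1  a_k=1  p_k/q_k = 13/1
→ (13, 1).  Check: 13²=169, 168·1²=168, difference 1.

13 1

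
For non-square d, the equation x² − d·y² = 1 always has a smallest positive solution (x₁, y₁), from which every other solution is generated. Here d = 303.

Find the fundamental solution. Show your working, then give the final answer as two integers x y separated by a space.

√303 → a₀=17, period (2,2,5,2,2,34); ℓ=6 even so k=5
i=0: a=17 ⇒ p=17, q=1
…
i=2: a=2 ⇒ p=87, q=5
…
i=4: a=2 ⇒ p=1027, q=59
i=5: a=2 ⇒ p=2524, q=145
(x₁, y₁) = (2524, 145);  2524² − 303·145² = 1 ✓

2524 145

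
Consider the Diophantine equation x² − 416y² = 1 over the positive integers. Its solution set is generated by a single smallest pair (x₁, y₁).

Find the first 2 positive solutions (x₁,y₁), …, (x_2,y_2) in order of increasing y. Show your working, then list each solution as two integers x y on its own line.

√416 → a₀=20, period (2,1,1,9,1,1,2,40); ℓ=8 even so k=7
step 0: (20, 1)  from 20·(1,0) + (0,1)
…
step 2: (61, 3)  from 1·(41,2) + (20,1)
step 3: (102, 5)  from 1·(61,3) + (41,2)
step 4: (979, 48)  from 9·(102,5) + (61,3)
step 5: (1081, 53)  from 1·(979,48) + (102,5)
step 6: (2060, 101)  from 1·(1081,53) + (979,48)
step 7: (5201, 255)  from 2·(2060,101) + (1081,53)
(x₁, y₁) = (5201, 255);  5201² − 416·255² = 1 ✓
(5201+255√416)^2 = 54100801 + 2652510√416

5201 255
54100801 2652510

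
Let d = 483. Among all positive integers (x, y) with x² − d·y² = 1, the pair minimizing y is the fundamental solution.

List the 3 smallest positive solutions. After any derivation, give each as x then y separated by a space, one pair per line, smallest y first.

22 1
967 44
42526 1935

√483 → a₀=21, period (1,42); ℓ=2 even so k=1
k=0  a_k=21  p_k/q_k = 21/1
k=1  a_k=1  p_k/q_k = 22/1
→ (22, 1).  Check: 22²=484, 483·1²=483, difference 1.
k=2:  x_2 = 22·22+483·1·1 = 967,  y_2 = 22·1+1·22 = 44
k=3:  x_3 = 22·967+483·1·44 = 42526,  y_3 = 22·44+1·967 = 1935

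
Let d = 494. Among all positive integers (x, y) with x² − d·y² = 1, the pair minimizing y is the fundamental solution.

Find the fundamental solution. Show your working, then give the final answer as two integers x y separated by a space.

√494 = [22; 4,2,2,1,2,1,2,2,4,44, …], period ℓ=10 (even) → k=9
a_0=22:  p_0=22·1+0=22,  q_0=22·0+1=1
…
a_6=1:  p_6=1·1867+689=2556,  q_6=1·84+31=115
…
a_8=2:  p_8=2·6979+2556=16514,  q_8=2·314+115=743
a_9=4:  p_9=4·16514+6979=73035,  q_9=4·743+314=3286
(x₁, y₁) = (73035, 3286);  73035² − 494·3286² = 1 ✓

73035 3286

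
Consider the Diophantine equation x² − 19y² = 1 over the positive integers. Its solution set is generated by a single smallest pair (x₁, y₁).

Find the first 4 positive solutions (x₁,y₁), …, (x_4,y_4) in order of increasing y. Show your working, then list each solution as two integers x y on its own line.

[4; 2,1,3,1,2,8] for √19; ℓ=6 ⇒ convergent index 5
k=0  a_k=4  p_k/q_k = 4/1
…
k=2  a_k=1  p_k/q_k = 13/3
k=3  a_k=3  p_k/q_k = 48/11
k=4  a_k=1  p_k/q_k = 61/14
k=5  a_k=2  p_k/q_k = 170/39
(x₁, y₁) = (170, 39);  170² − 19·39² = 1 ✓
(x_2, y_2) = (170·170 + 19·39·39, 170·39 + 39·170) = (57799, 13260)
(x_3, y_3) = (170·57799 + 19·39·13260, 170·13260 + 39·57799) = (19651490, 4508361)
(x_4, y_4) = (170·19651490 + 19·39·4508361, 170·4508361 + 39·19651490) = (6681448801, 1532829480)

170 39
57799 13260
19651490 4508361
6681448801 1532829480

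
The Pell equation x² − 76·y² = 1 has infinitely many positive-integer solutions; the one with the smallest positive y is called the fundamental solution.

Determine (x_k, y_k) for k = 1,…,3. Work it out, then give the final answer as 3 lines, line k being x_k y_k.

√76 → a₀=8, period (1,2,1,1,5,4,5,1,1,2,1,16); ℓ=12 even so k=11
i=0: a=8 ⇒ p=8, q=1
i=1: a=1 ⇒ p=9, q=1
…
i=3: a=1 ⇒ p=35, q=4
i=4: a=1 ⇒ p=61, q=7
…
i=6: a=4 ⇒ p=1421, q=163
…
i=9: a=1 ⇒ p=16311, q=1871
i=10: a=2 ⇒ p=41488, q=4759
i=11: a=1 ⇒ p=57799, q=6630
(x₁, y₁) = (57799, 6630);  57799² − 76·6630² = 1 ✓
n=2: (57799,6630)∘(57799,6630) = (57799·57799+76·6630·6630, 57799·6630+6630·57799) = (6681448801,766414740)
n=3: (6681448801,766414740)∘(57799,6630) = (57799·6681448801+76·6630·766414740, 57799·766414740+6630·6681448801) = (772362118440199,88596011107890)

57799 6630
6681448801 766414740
772362118440199 88596011107890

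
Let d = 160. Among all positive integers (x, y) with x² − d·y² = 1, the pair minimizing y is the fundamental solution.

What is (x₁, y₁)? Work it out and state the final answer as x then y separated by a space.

√160 = [12; 1,1,1,5,1,1,1,24, …], period ℓ=8 (even) → k=7
step 0: (12, 1)  from 12·(1,0) + (0,1)
…
step 3: (38, 3)  from 1·(25,2) + (13,1)
step 4: (215, 17)  from 5·(38,3) + (25,2)
step 5: (253, 20)  from 1·(215,17) + (38,3)
step 6: (468, 37)  from 1·(253,20) + (215,17)
step 7: (721, 57)  from 1·(468,37) + (253,20)
fundamental: x₁=721, y₁=57  (since 519841 − 160·3249 = 1)

721 57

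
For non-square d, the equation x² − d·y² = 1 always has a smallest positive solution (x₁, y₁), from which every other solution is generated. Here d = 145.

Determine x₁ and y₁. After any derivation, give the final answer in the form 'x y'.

289 24

√145 → a₀=12, period (24); ℓ=1 odd so k=1
i=0: a=12 ⇒ p=12, q=1
i=1: a=24 ⇒ p=289, q=24
fundamental: x₁=289, y₁=24  (since 83521 − 145·576 = 1)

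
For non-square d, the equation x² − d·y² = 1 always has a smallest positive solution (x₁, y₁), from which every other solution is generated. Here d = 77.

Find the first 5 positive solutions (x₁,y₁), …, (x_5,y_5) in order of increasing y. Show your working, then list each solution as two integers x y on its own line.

351 40
246401 28080
172973151 19712120
121426905601 13837880160
85241514758751 9714172160200

√77 → a₀=8, period (1,3,2,3,1,16); ℓ=6 even so k=5
a_0=8:  p_0=8·1+0=8,  q_0=8·0+1=1
…
a_4=3:  p_4=3·79+35=272,  q_4=3·9+4=31
a_5=1:  p_5=1·272+79=351,  q_5=1·31+9=40
fundamental: x₁=351, y₁=40  (since 123201 − 77·1600 = 1)
(x_2, y_2) = (351·351 + 77·40·40, 351·40 + 40·351) = (246401, 28080)
(x_3, y_3) = (351·246401 + 77·40·28080, 351·28080 + 40·246401) = (172973151, 19712120)
(x_4, y_4) = (351·172973151 + 77·40·19712120, 351·19712120 + 40·172973151) = (121426905601, 13837880160)
(x_5, y_5) = (351·121426905601 + 77·40·13837880160, 351·13837880160 + 40·121426905601) = (85241514758751, 9714172160200)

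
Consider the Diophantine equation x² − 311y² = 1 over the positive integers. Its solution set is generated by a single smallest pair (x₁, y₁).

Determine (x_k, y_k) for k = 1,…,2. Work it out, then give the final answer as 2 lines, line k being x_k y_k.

√311 = [17; 1,1,1,2,1,…,1,1,34, …], period ℓ=16 (even) → k=15
i=0: a=17 ⇒ p=17, q=1
i=1: a=1 ⇒ p=18, q=1
i=2: a=1 ⇒ p=35, q=2
i=3: a=1 ⇒ p=53, q=3
…
i=6: a=6 ⇒ p=1305, q=74
i=7: a=3 ⇒ p=4109, q=233
i=8: a=17 ⇒ p=71158, q=4035
i=9: a=3 ⇒ p=217583, q=12338
…
i=11: a=1 ⇒ p=1594239, q=90401
i=12: a=2 ⇒ p=4565134, q=258865
i=13: a=1 ⇒ p=6159373, q=349266
i=14: a=1 ⇒ p=10724507, q=608131
i=15: a=1 ⇒ p=16883880, q=957397
fundamental: x₁=16883880, y₁=957397  (since 285065403854400 − 311·916609015609 = 1)
(x_2, y_2) = (16883880·16883880 + 311·957397·957397, 16883880·957397 + 957397·16883880) = (570130807708799, 32329152120720)

16883880 957397
570130807708799 32329152120720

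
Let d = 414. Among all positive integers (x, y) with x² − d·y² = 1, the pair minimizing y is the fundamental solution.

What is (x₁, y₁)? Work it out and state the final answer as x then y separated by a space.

24335 1196

√414 = [20; 2,1,7,2,7,1,2,40, …], period ℓ=8 (even) → k=7
i=0: a=20 ⇒ p=20, q=1
i=1: a=2 ⇒ p=41, q=2
…
i=4: a=2 ⇒ p=997, q=49
i=5: a=7 ⇒ p=7447, q=366
i=6: a=1 ⇒ p=8444, q=415
i=7: a=2 ⇒ p=24335, q=1196
→ (24335, 1196).  Check: 24335²=592192225, 414·1196²=592192224, difference 1.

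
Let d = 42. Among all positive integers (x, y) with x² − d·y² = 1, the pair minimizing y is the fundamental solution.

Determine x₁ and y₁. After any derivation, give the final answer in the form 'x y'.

13 2

d=42: √d = [6; 2,12] (ℓ=2, even), read p_1/q_1
k=0  a_k=6  p_k/q_k = 6/1
k=1  a_k=2  p_k/q_k = 13/2
→ (13, 2).  Check: 13²=169, 42·2²=168, difference 1.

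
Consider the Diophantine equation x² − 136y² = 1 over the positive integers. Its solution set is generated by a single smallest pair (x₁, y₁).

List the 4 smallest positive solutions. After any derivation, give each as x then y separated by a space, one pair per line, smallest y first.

[11; 1,1,1,22] for √136; ℓ=4 ⇒ convergent index 3
step 0: (11, 1)  from 11·(1,0) + (0,1)
step 1: (12, 1)  from 1·(11,1) + (1,0)
step 2: (23, 2)  from 1·(12,1) + (11,1)
step 3: (35, 3)  from 1·(23,2) + (12,1)
→ (35, 3).  Check: 35²=1225, 136·3²=1224, difference 1.
n=2: (35,3)∘(35,3) = (35·35+136·3·3, 35·3+3·35) = (2449,210)
n=3: (2449,210)∘(35,3) = (35·2449+136·3·210, 35·210+3·2449) = (171395,14697)
n=4: (171395,14697)∘(35,3) = (35·171395+136·3·14697, 35·14697+3·171395) = (11995201,1028580)

35 3
2449 210
171395 14697
11995201 1028580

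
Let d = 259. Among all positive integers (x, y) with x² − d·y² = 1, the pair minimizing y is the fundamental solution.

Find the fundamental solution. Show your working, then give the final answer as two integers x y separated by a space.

√259 = [16; 10,1,2,3,4,3,2,1,10,32, …], period ℓ=10 (even) → k=9
step 0: (16, 1)  from 16·(1,0) + (0,1)
step 1: (161, 10)  from 10·(16,1) + (1,0)
…
step 4: (1722, 107)  from 3·(515,32) + (177,11)
…
step 7: (55265, 3434)  from 2·(23931,1487) + (7403,460)
step 8: (79196, 4921)  from 1·(55265,3434) + (23931,1487)
step 9: (847225, 52644)  from 10·(79196,4921) + (55265,3434)
(x₁, y₁) = (847225, 52644);  847225² − 259·52644² = 1 ✓

847225 52644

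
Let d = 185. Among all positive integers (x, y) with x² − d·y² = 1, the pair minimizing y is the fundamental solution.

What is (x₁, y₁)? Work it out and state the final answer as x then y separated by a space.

√185 = [13; 1,1,1,1,26, …], period ℓ=5 (odd) → k=9
i=0: a=13 ⇒ p=13, q=1
i=1: a=1 ⇒ p=14, q=1
i=2: a=1 ⇒ p=27, q=2
i=3: a=1 ⇒ p=41, q=3
i=4: a=1 ⇒ p=68, q=5
i=5: a=26 ⇒ p=1809, q=133
i=6: a=1 ⇒ p=1877, q=138
i=7: a=1 ⇒ p=3686, q=271
i=8: a=1 ⇒ p=5563, q=409
i=9: a=1 ⇒ p=9249, q=680
(x₁, y₁) = (9249, 680);  9249² − 185·680² = 1 ✓

9249 680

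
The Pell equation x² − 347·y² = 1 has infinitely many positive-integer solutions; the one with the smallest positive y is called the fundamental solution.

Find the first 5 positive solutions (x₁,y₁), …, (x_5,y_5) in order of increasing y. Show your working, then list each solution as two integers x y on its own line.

d=347: √d = [18; 1,1,1,2,4,…,1,1,36] (ℓ=14, even), read p_13/q_13
i=0: a=18 ⇒ p=18, q=1
…
i=7: a=17 ⇒ p=14269, q=766
i=8: a=1 ⇒ p=15070, q=809
…
i=11: a=1 ⇒ p=238717, q=12815
i=12: a=1 ⇒ p=402885, q=21628
i=13: a=1 ⇒ p=641602, q=34443
→ (641602, 34443).  Check: 641602²=411653126404, 347·34443²=411653126403, difference 1.
(641602+34443√347)^2 = 823306252807 + 44197395372√347
(641602+34443√347)^3 = 1056469876826312026 + 56714274530897445√347
(641602+34443√347)^4 = 1355666371822207590758497 + 72775983935101527618408√347
(641602+34443√347)^5 = 1739596510986687599414840072362 + 93386433689401306371520721787√347

641602 34443
823306252807 44197395372
1056469876826312026 56714274530897445
1355666371822207590758497 72775983935101527618408
1739596510986687599414840072362 93386433689401306371520721787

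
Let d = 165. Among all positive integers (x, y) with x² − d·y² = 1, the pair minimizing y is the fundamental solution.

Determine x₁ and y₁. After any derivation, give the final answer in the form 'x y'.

[12; 1,5,2,5,1,24] for √165; ℓ=6 ⇒ convergent index 5
k=0  a_k=12  p_k/q_k = 12/1
k=1  a_k=1  p_k/q_k = 13/1
k=2  a_k=5  p_k/q_k = 77/6
…
k=4  a_k=5  p_k/q_k = 912/71
k=5  a_k=1  p_k/q_k = 1079/84
→ (1079, 84).  Check: 1079²=1164241, 165·84²=1164240, difference 1.

1079 84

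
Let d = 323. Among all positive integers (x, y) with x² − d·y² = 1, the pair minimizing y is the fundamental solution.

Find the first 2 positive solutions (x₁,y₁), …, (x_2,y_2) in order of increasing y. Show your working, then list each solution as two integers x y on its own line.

[17; 1,34] for √323; ℓ=2 ⇒ convergent index 1
i=0: a=17 ⇒ p=17, q=1
i=1: a=1 ⇒ p=18, q=1
fundamental: x₁=18, y₁=1  (since 324 − 323·1 = 1)
k=2:  x_2 = 18·18+323·1·1 = 647,  y_2 = 18·1+1·18 = 36

18 1
647 36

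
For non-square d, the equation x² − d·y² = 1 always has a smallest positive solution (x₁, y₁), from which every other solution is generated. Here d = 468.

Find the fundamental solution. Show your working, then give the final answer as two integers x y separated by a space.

649 30

[21; 1,1,1,2,1,1,1,42] for √468; ℓ=8 ⇒ convergent index 7
k=0  a_k=21  p_k/q_k = 21/1
k=1  a_k=1  p_k/q_k = 22/1
k=2  a_k=1  p_k/q_k = 43/2
…
k=4  a_k=2  p_k/q_k = 173/8
…
k=6  a_k=1  p_k/q_k = 411/19
k=7  a_k=1  p_k/q_k = 649/30
fundamental: x₁=649, y₁=30  (since 421201 − 468·900 = 1)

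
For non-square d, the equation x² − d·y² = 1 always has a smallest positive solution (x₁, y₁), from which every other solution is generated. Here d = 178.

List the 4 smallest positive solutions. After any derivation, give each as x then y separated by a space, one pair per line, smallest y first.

1601 120
5126401 384240
16414734401 1230336360
52559974425601 3939536640480

d=178: √d = [13; 2,1,12,1,2,26] (ℓ=6, even), read p_5/q_5
i=0: a=13 ⇒ p=13, q=1
…
i=4: a=1 ⇒ p=547, q=41
i=5: a=2 ⇒ p=1601, q=120
(x₁, y₁) = (1601, 120);  1601² − 178·120² = 1 ✓
(1601+120√178)^2 = 5126401 + 384240√178
(1601+120√178)^3 = 16414734401 + 1230336360√178
(1601+120√178)^4 = 52559974425601 + 3939536640480√178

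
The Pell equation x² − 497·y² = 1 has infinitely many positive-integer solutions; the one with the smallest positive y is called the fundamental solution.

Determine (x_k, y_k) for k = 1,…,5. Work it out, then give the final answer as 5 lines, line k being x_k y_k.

[22; 3,2,2,5,6,5,2,2,3,44] for √497; ℓ=10 ⇒ convergent index 9
k=0  a_k=22  p_k/q_k = 22/1
k=1  a_k=3  p_k/q_k = 67/3
k=2  a_k=2  p_k/q_k = 156/7
…
k=4  a_k=5  p_k/q_k = 2051/92
…
k=6  a_k=5  p_k/q_k = 65476/2937
k=7  a_k=2  p_k/q_k = 143637/6443
k=8  a_k=2  p_k/q_k = 352750/15823
k=9  a_k=3  p_k/q_k = 1201887/53912
fundamental: x₁=1201887, y₁=53912  (since 1444532360769 − 497·2906503744 = 1)
n=2: (1201887,53912)∘(1201887,53912) = (1201887·1201887+497·53912·53912, 1201887·53912+53912·1201887) = (2889064721537,129592263888)
n=3: (2889064721537,129592263888)∘(1201887,53912) = (1201887·2889064721537+497·53912·129592263888, 1201887·129592263888+53912·2889064721537) = (6944658661946678751,311510514535059400)
n=4: (6944658661946678751,311510514535059400)∘(1201887,53912) = (1201887·6944658661946678751+497·53912·311510514535059400, 1201887·311510514535059400+53912·6944658661946678751) = (16693389930459326703284737,748800875565868281911712)
n=5: (16693389930459326703284737,748800875565868281911712)∘(1201887,53912) = (1201887·16693389930459326703284737+497·53912·748800875565868281911712, 1201887·748800875565868281911712+53912·16693389930459326703284737) = (40127136686692992928199618718687,1799948075862157952969508541688)

1201887 53912
2889064721537 129592263888
6944658661946678751 311510514535059400
16693389930459326703284737 748800875565868281911712
40127136686692992928199618718687 1799948075862157952969508541688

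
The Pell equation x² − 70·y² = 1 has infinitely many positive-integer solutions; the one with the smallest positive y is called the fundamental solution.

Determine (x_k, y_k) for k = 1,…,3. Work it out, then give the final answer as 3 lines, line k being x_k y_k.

[8; 2,1,2,1,2,16] for √70; ℓ=6 ⇒ convergent index 5
k=0  a_k=8  p_k/q_k = 8/1
k=1  a_k=2  p_k/q_k = 17/2
…
k=4  a_k=1  p_k/q_k = 92/11
k=5  a_k=2  p_k/q_k = 251/30
(x₁, y₁) = (251, 30);  251² − 70·30² = 1 ✓
k=2:  x_2 = 251·251+70·30·30 = 126001,  y_2 = 251·30+30·251 = 15060
k=3:  x_3 = 251·126001+70·30·15060 = 63252251,  y_3 = 251·15060+30·126001 = 7560090

251 30
126001 15060
63252251 7560090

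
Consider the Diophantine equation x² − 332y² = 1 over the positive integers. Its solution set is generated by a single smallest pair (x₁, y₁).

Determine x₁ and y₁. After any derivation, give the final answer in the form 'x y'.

√332 = [18; 4,1,1,8,1,1,4,36, …], period ℓ=8 (even) → k=7
step 0: (18, 1)  from 18·(1,0) + (0,1)
step 1: (73, 4)  from 4·(18,1) + (1,0)
…
step 4: (1403, 77)  from 8·(164,9) + (91,5)
step 5: (1567, 86)  from 1·(1403,77) + (164,9)
step 6: (2970, 163)  from 1·(1567,86) + (1403,77)
step 7: (13447, 738)  from 4·(2970,163) + (1567,86)
fundamental: x₁=13447, y₁=738  (since 180821809 − 332·544644 = 1)

13447 738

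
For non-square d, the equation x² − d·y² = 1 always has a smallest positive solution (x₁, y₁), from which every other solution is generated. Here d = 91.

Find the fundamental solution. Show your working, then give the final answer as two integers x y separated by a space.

[9; 1,1,5,1,5,1,1,18] for √91; ℓ=8 ⇒ convergent index 7
step 0: (9, 1)  from 9·(1,0) + (0,1)
…
step 6: (849, 89)  from 1·(725,76) + (124,13)
step 7: (1574, 165)  from 1·(849,89) + (725,76)
(x₁, y₁) = (1574, 165);  1574² − 91·165² = 1 ✓

1574 165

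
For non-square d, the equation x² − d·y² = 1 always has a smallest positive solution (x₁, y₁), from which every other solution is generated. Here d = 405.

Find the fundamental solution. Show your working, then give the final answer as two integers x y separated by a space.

161 8

[20; 8,40] for √405; ℓ=2 ⇒ convergent index 1
i=0: a=20 ⇒ p=20, q=1
i=1: a=8 ⇒ p=161, q=8
fundamental: x₁=161, y₁=8  (since 25921 − 405·64 = 1)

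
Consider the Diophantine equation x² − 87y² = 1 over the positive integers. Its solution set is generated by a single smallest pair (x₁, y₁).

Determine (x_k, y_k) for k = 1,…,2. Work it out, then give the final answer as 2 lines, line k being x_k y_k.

28 3
1567 168

√87 = [9; 3,18, …], period ℓ=2 (even) → k=1
a_0=9:  p_0=9·1+0=9,  q_0=9·0+1=1
a_1=3:  p_1=3·9+1=28,  q_1=3·1+0=3
(x₁, y₁) = (28, 3);  28² − 87·3² = 1 ✓
n=2: (28,3)∘(28,3) = (28·28+87·3·3, 28·3+3·28) = (1567,168)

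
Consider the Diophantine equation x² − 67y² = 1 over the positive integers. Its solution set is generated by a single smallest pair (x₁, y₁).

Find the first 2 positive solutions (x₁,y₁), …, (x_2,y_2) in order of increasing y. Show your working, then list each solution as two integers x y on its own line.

d=67: √d = [8; 5,2,1,1,7,1,1,2,5,16] (ℓ=10, even), read p_9/q_9
i=0: a=8 ⇒ p=8, q=1
…
i=3: a=1 ⇒ p=131, q=16
…
i=7: a=1 ⇒ p=3577, q=437
i=8: a=2 ⇒ p=9053, q=1106
i=9: a=5 ⇒ p=48842, q=5967
fundamental: x₁=48842, y₁=5967  (since 2385540964 − 67·35605089 = 1)
n=2: (48842,5967)∘(48842,5967) = (48842·48842+67·5967·5967, 48842·5967+5967·48842) = (4771081927,582880428)

48842 5967
4771081927 582880428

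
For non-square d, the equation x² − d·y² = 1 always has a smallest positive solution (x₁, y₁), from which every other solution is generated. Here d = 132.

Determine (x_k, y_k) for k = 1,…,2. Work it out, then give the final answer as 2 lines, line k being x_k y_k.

23 2
1057 92

√132 = [11; 2,22, …], period ℓ=2 (even) → k=1
step 0: (11, 1)  from 11·(1,0) + (0,1)
step 1: (23, 2)  from 2·(11,1) + (1,0)
fundamental: x₁=23, y₁=2  (since 529 − 132·4 = 1)
k=2:  x_2 = 23·23+132·2·2 = 1057,  y_2 = 23·2+2·23 = 92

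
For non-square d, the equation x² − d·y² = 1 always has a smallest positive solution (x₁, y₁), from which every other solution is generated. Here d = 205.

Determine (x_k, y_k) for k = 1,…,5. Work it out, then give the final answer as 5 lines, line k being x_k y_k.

d=205: √d = [14; 3,6,1,4,1,6,3,28] (ℓ=8, even), read p_7/q_7
a_0=14:  p_0=14·1+0=14,  q_0=14·0+1=1
a_1=3:  p_1=3·14+1=43,  q_1=3·1+0=3
a_2=6:  p_2=6·43+14=272,  q_2=6·3+1=19
…
a_4=4:  p_4=4·315+272=1532,  q_4=4·22+19=107
…
a_6=6:  p_6=6·1847+1532=12614,  q_6=6·129+107=881
a_7=3:  p_7=3·12614+1847=39689,  q_7=3·881+129=2772
(x₁, y₁) = (39689, 2772);  39689² − 205·2772² = 1 ✓
n=2: (39689,2772)∘(39689,2772) = (39689·39689+205·2772·2772, 39689·2772+2772·39689) = (3150433441,220035816)
n=3: (3150433441,220035816)∘(39689,2772) = (39689·3150433441+205·2772·220035816, 39689·220035816+2772·3150433441) = (250075105640009,17466002999676)
n=4: (250075105640009,17466002999676)∘(39689,2772) = (39689·250075105640009+205·2772·17466002999676, 39689·17466002999676+2772·250075105640009) = (19850461732342200961,1386416385888245712)
n=5: (19850461732342200961,1386416385888245712)∘(39689,2772) = (39689·19850461732342200961+205·2772·1386416385888245712, 39689·1386416385888245712+2772·19850461732342200961) = (1575689951139784122242249,110050959861571165127460)

39689 2772
3150433441 220035816
250075105640009 17466002999676
19850461732342200961 1386416385888245712
1575689951139784122242249 110050959861571165127460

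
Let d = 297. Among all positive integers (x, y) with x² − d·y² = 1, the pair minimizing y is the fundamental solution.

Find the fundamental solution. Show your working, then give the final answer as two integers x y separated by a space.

48599 2820

√297 = [17; 4,3,1,1,2,1,1,3,4,34, …], period ℓ=10 (even) → k=9
a_0=17:  p_0=17·1+0=17,  q_0=17·0+1=1
a_1=4:  p_1=4·17+1=69,  q_1=4·1+0=4
a_2=3:  p_2=3·69+17=224,  q_2=3·4+1=13
a_3=1:  p_3=1·224+69=293,  q_3=1·13+4=17
…
a_5=2:  p_5=2·517+293=1327,  q_5=2·30+17=77
a_6=1:  p_6=1·1327+517=1844,  q_6=1·77+30=107
a_7=1:  p_7=1·1844+1327=3171,  q_7=1·107+77=184
a_8=3:  p_8=3·3171+1844=11357,  q_8=3·184+107=659
a_9=4:  p_9=4·11357+3171=48599,  q_9=4·659+184=2820
fundamental: x₁=48599, y₁=2820  (since 2361862801 − 297·7952400 = 1)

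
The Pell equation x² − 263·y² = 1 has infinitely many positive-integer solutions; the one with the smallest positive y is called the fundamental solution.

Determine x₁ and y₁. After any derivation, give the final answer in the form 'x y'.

139128 8579

√263 → a₀=16, period (4,1,1,1,1,15,1,1,1,1,4,32); ℓ=12 even so k=11
k=0  a_k=16  p_k/q_k = 16/1
k=1  a_k=4  p_k/q_k = 65/4
k=2  a_k=1  p_k/q_k = 81/5
…
k=4  a_k=1  p_k/q_k = 227/14
…
k=6  a_k=15  p_k/q_k = 5822/359
k=7  a_k=1  p_k/q_k = 6195/382
…
k=9  a_k=1  p_k/q_k = 18212/1123
k=10  a_k=1  p_k/q_k = 30229/1864
k=11  a_k=4  p_k/q_k = 139128/8579
→ (139128, 8579).  Check: 139128²=19356600384, 263·8579²=19356600383, difference 1.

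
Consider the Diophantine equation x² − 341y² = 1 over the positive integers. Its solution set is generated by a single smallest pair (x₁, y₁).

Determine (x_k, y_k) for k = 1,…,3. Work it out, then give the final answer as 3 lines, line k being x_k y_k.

10626551 575460
225847172311201 12230310076920
4799952989541519968951 259932027556408030380

d=341: √d = [18; 2,6,1,8,2,…,6,2,36] (ℓ=14, even), read p_13/q_13
step 0: (18, 1)  from 18·(1,0) + (0,1)
…
step 5: (5189, 281)  from 2·(2456,133) + (277,15)
…
step 8: (28124, 1523)  from 1·(20479,1109) + (7645,414)
step 9: (76727, 4155)  from 2·(28124,1523) + (20479,1109)
step 10: (641940, 34763)  from 8·(76727,4155) + (28124,1523)
…
step 12: (4953942, 268271)  from 6·(718667,38918) + (641940,34763)
step 13: (10626551, 575460)  from 2·(4953942,268271) + (718667,38918)
(x₁, y₁) = (10626551, 575460);  10626551² − 341·575460² = 1 ✓
k=2:  x_2 = 10626551·10626551+341·575460·575460 = 225847172311201,  y_2 = 10626551·575460+575460·10626551 = 12230310076920
k=3:  x_3 = 10626551·225847172311201+341·575460·12230310076920 = 4799952989541519968951,  y_3 = 10626551·12230310076920+575460·225847172311201 = 259932027556408030380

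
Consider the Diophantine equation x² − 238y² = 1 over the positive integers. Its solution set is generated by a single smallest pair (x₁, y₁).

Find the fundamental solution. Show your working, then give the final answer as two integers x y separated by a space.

√238 = [15; 2,2,1,14,1,2,2,30, …], period ℓ=8 (even) → k=7
i=0: a=15 ⇒ p=15, q=1
…
i=3: a=1 ⇒ p=108, q=7
i=4: a=14 ⇒ p=1589, q=103
…
i=6: a=2 ⇒ p=4983, q=323
i=7: a=2 ⇒ p=11663, q=756
→ (11663, 756).  Check: 11663²=136025569, 238·756²=136025568, difference 1.

11663 756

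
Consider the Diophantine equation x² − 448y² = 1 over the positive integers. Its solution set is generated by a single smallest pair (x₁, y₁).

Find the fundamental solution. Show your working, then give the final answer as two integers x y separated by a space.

127 6

√448 → a₀=21, period (6,42); ℓ=2 even so k=1
a_0=21:  p_0=21·1+0=21,  q_0=21·0+1=1
a_1=6:  p_1=6·21+1=127,  q_1=6·1+0=6
fundamental: x₁=127, y₁=6  (since 16129 − 448·36 = 1)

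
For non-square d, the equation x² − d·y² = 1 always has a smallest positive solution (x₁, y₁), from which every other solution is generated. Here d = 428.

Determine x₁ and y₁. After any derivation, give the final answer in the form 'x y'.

√428 = [20; 1,2,4,1,5,10,5,1,4,2,1,40, …], period ℓ=12 (even) → k=11
a_0=20:  p_0=20·1+0=20,  q_0=20·0+1=1
a_1=1:  p_1=1·20+1=21,  q_1=1·1+0=1
a_2=2:  p_2=2·21+20=62,  q_2=2·1+1=3
a_3=4:  p_3=4·62+21=269,  q_3=4·3+1=13
a_4=1:  p_4=1·269+62=331,  q_4=1·13+3=16
…
a_7=5:  p_7=5·19571+1924=99779,  q_7=5·946+93=4823
a_8=1:  p_8=1·99779+19571=119350,  q_8=1·4823+946=5769
a_9=4:  p_9=4·119350+99779=577179,  q_9=4·5769+4823=27899
a_10=2:  p_10=2·577179+119350=1273708,  q_10=2·27899+5769=61567
a_11=1:  p_11=1·1273708+577179=1850887,  q_11=1·61567+27899=89466
(x₁, y₁) = (1850887, 89466);  1850887² − 428·89466² = 1 ✓

1850887 89466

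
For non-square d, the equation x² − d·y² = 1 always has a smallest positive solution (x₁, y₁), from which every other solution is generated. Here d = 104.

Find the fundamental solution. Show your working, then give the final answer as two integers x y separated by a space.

51 5

d=104: √d = [10; 5,20] (ℓ=2, even), read p_1/q_1
k=0  a_k=10  p_k/q_k = 10/1
k=1  a_k=5  p_k/q_k = 51/5
→ (51, 5).  Check: 51²=2601, 104·5²=2600, difference 1.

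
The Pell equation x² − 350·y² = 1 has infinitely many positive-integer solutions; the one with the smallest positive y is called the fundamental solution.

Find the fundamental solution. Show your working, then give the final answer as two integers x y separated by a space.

d=350: √d = [18; 1,2,2,2,1,36] (ℓ=6, even), read p_5/q_5
i=0: a=18 ⇒ p=18, q=1
i=1: a=1 ⇒ p=19, q=1
…
i=4: a=2 ⇒ p=318, q=17
i=5: a=1 ⇒ p=449, q=24
fundamental: x₁=449, y₁=24  (since 201601 − 350·576 = 1)

449 24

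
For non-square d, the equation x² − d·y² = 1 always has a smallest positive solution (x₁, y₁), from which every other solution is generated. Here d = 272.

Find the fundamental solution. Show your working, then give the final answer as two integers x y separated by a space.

√272 → a₀=16, period (2,32); ℓ=2 even so k=1
step 0: (16, 1)  from 16·(1,0) + (0,1)
step 1: (33, 2)  from 2·(16,1) + (1,0)
→ (33, 2).  Check: 33²=1089, 272·2²=1088, difference 1.

33 2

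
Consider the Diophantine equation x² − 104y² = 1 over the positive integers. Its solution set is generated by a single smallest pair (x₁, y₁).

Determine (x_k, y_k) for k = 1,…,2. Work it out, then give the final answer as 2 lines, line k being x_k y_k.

[10; 5,20] for √104; ℓ=2 ⇒ convergent index 1
a_0=10:  p_0=10·1+0=10,  q_0=10·0+1=1
a_1=5:  p_1=5·10+1=51,  q_1=5·1+0=5
→ (51, 5).  Check: 51²=2601, 104·5²=2600, difference 1.
n=2: (51,5)∘(51,5) = (51·51+104·5·5, 51·5+5·51) = (5201,510)

51 5
5201 510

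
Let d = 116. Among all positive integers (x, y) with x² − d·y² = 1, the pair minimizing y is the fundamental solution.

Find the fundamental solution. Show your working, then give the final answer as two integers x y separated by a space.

9801 910

√116 = [10; 1,3,2,1,4,1,2,3,1,20, …], period ℓ=10 (even) → k=9
a_0=10:  p_0=10·1+0=10,  q_0=10·0+1=1
a_1=1:  p_1=1·10+1=11,  q_1=1·1+0=1
…
a_3=2:  p_3=2·43+11=97,  q_3=2·4+1=9
a_4=1:  p_4=1·97+43=140,  q_4=1·9+4=13
a_5=4:  p_5=4·140+97=657,  q_5=4·13+9=61
…
a_7=2:  p_7=2·797+657=2251,  q_7=2·74+61=209
a_8=3:  p_8=3·2251+797=7550,  q_8=3·209+74=701
a_9=1:  p_9=1·7550+2251=9801,  q_9=1·701+209=910
fundamental: x₁=9801, y₁=910  (since 96059601 − 116·828100 = 1)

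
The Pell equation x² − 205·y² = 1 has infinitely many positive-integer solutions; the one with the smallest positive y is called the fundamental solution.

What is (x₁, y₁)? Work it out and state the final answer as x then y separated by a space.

39689 2772

d=205: √d = [14; 3,6,1,4,1,6,3,28] (ℓ=8, even), read p_7/q_7
i=0: a=14 ⇒ p=14, q=1
…
i=2: a=6 ⇒ p=272, q=19
i=3: a=1 ⇒ p=315, q=22
i=4: a=4 ⇒ p=1532, q=107
i=5: a=1 ⇒ p=1847, q=129
i=6: a=6 ⇒ p=12614, q=881
i=7: a=3 ⇒ p=39689, q=2772
fundamental: x₁=39689, y₁=2772  (since 1575216721 − 205·7683984 = 1)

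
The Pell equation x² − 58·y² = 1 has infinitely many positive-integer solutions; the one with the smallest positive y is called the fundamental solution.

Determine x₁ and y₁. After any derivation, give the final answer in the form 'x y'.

19603 2574

d=58: √d = [7; 1,1,1,1,1,1,14] (ℓ=7, odd), read p_13/q_13
a_0=7:  p_0=7·1+0=7,  q_0=7·0+1=1
…
a_2=1:  p_2=1·8+7=15,  q_2=1·1+1=2
a_3=1:  p_3=1·15+8=23,  q_3=1·2+1=3
a_4=1:  p_4=1·23+15=38,  q_4=1·3+2=5
a_5=1:  p_5=1·38+23=61,  q_5=1·5+3=8
…
a_8=1:  p_8=1·1447+99=1546,  q_8=1·190+13=203
…
a_11=1:  p_11=1·4539+2993=7532,  q_11=1·596+393=989
a_12=1:  p_12=1·7532+4539=12071,  q_12=1·989+596=1585
a_13=1:  p_13=1·12071+7532=19603,  q_13=1·1585+989=2574
→ (19603, 2574).  Check: 19603²=384277609, 58·2574²=384277608, difference 1.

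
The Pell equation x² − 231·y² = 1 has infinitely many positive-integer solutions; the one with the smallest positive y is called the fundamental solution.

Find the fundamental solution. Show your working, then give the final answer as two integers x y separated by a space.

[15; 5,30] for √231; ℓ=2 ⇒ convergent index 1
i=0: a=15 ⇒ p=15, q=1
i=1: a=5 ⇒ p=76, q=5
→ (76, 5).  Check: 76²=5776, 231·5²=5775, difference 1.

76 5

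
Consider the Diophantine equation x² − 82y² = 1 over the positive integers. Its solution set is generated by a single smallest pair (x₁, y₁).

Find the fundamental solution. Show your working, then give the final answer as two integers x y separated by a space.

√82 → a₀=9, period (18); ℓ=1 odd so k=1
a_0=9:  p_0=9·1+0=9,  q_0=9·0+1=1
a_1=18:  p_1=18·9+1=163,  q_1=18·1+0=18
(x₁, y₁) = (163, 18);  163² − 82·18² = 1 ✓

163 18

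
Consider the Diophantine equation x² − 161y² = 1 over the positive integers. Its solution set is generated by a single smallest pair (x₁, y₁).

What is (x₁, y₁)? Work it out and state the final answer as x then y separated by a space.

√161 = [12; 1,2,4,1,2,1,4,2,1,24, …], period ℓ=10 (even) → k=9
a_0=12:  p_0=12·1+0=12,  q_0=12·0+1=1
…
a_2=2:  p_2=2·13+12=38,  q_2=2·1+1=3
a_3=4:  p_3=4·38+13=165,  q_3=4·3+1=13
a_4=1:  p_4=1·165+38=203,  q_4=1·13+3=16
…
a_6=1:  p_6=1·571+203=774,  q_6=1·45+16=61
a_7=4:  p_7=4·774+571=3667,  q_7=4·61+45=289
a_8=2:  p_8=2·3667+774=8108,  q_8=2·289+61=639
a_9=1:  p_9=1·8108+3667=11775,  q_9=1·639+289=928
(x₁, y₁) = (11775, 928);  11775² − 161·928² = 1 ✓

11775 928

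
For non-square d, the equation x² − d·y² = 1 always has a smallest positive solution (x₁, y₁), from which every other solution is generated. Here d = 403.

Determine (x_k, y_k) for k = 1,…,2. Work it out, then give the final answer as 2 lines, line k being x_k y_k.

669878 33369
897473069767 44706317964

d=403: √d = [20; 13,2,1,3,1,3,1,2,13,40] (ℓ=10, even), read p_9/q_9
a_0=20:  p_0=20·1+0=20,  q_0=20·0+1=1
…
a_4=3:  p_4=3·803+542=2951,  q_4=3·40+27=147
a_5=1:  p_5=1·2951+803=3754,  q_5=1·147+40=187
a_6=3:  p_6=3·3754+2951=14213,  q_6=3·187+147=708
a_7=1:  p_7=1·14213+3754=17967,  q_7=1·708+187=895
a_8=2:  p_8=2·17967+14213=50147,  q_8=2·895+708=2498
a_9=13:  p_9=13·50147+17967=669878,  q_9=13·2498+895=33369
fundamental: x₁=669878, y₁=33369  (since 448736534884 − 403·1113490161 = 1)
(669878+33369√403)^2 = 897473069767 + 44706317964√403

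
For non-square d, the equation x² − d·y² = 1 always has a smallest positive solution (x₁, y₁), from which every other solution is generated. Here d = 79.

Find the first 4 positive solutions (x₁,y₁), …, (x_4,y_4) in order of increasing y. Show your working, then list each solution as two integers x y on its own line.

80 9
12799 1440
2047760 230391
327628801 36861120

√79 → a₀=8, period (1,7,1,16); ℓ=4 even so k=3
i=0: a=8 ⇒ p=8, q=1
i=1: a=1 ⇒ p=9, q=1
i=2: a=7 ⇒ p=71, q=8
i=3: a=1 ⇒ p=80, q=9
fundamental: x₁=80, y₁=9  (since 6400 − 79·81 = 1)
(80+9√79)^2 = 12799 + 1440√79
(80+9√79)^3 = 2047760 + 230391√79
(80+9√79)^4 = 327628801 + 36861120√79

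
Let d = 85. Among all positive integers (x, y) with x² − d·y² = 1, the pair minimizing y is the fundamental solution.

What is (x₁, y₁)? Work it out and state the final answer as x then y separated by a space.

√85 = [9; 4,1,1,4,18, …], period ℓ=5 (odd) → k=9
a_0=9:  p_0=9·1+0=9,  q_0=9·0+1=1
a_1=4:  p_1=4·9+1=37,  q_1=4·1+0=4
a_2=1:  p_2=1·37+9=46,  q_2=1·4+1=5
a_3=1:  p_3=1·46+37=83,  q_3=1·5+4=9
…
a_5=18:  p_5=18·378+83=6887,  q_5=18·41+9=747
…
a_7=1:  p_7=1·27926+6887=34813,  q_7=1·3029+747=3776
a_8=1:  p_8=1·34813+27926=62739,  q_8=1·3776+3029=6805
a_9=4:  p_9=4·62739+34813=285769,  q_9=4·6805+3776=30996
(x₁, y₁) = (285769, 30996);  285769² − 85·30996² = 1 ✓

285769 30996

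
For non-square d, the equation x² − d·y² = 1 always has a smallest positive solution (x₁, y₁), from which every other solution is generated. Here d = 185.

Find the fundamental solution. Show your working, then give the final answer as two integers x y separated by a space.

[13; 1,1,1,1,26] for √185; ℓ=5 ⇒ convergent index 9
k=0  a_k=13  p_k/q_k = 13/1
…
k=7  a_k=1  p_k/q_k = 3686/271
k=8  a_k=1  p_k/q_k = 5563/409
k=9  a_k=1  p_k/q_k = 9249/680
fundamental: x₁=9249, y₁=680  (since 85544001 − 185·462400 = 1)

9249 680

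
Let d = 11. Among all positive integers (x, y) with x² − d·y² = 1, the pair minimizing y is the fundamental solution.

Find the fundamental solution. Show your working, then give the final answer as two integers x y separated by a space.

10 3

d=11: √d = [3; 3,6] (ℓ=2, even), read p_1/q_1
step 0: (3, 1)  from 3·(1,0) + (0,1)
step 1: (10, 3)  from 3·(3,1) + (1,0)
fundamental: x₁=10, y₁=3  (since 100 − 11·9 = 1)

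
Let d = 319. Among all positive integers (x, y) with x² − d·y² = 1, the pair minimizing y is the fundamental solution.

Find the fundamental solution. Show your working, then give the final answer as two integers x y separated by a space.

√319 = [17; 1,6,5,1,4,…,6,1,34, …], period ℓ=14 (even) → k=13
a_0=17:  p_0=17·1+0=17,  q_0=17·0+1=1
a_1=1:  p_1=1·17+1=18,  q_1=1·1+0=1
a_2=6:  p_2=6·18+17=125,  q_2=6·1+1=7
a_3=5:  p_3=5·125+18=643,  q_3=5·7+1=36
a_4=1:  p_4=1·643+125=768,  q_4=1·36+7=43
a_5=4:  p_5=4·768+643=3715,  q_5=4·43+36=208
a_6=3:  p_6=3·3715+768=11913,  q_6=3·208+43=667
a_7=1:  p_7=1·11913+3715=15628,  q_7=1·667+208=875
a_8=3:  p_8=3·15628+11913=58797,  q_8=3·875+667=3292
…
a_10=1:  p_10=1·250816+58797=309613,  q_10=1·14043+3292=17335
a_11=5:  p_11=5·309613+250816=1798881,  q_11=5·17335+14043=100718
a_12=6:  p_12=6·1798881+309613=11102899,  q_12=6·100718+17335=621643
a_13=1:  p_13=1·11102899+1798881=12901780,  q_13=1·621643+100718=722361
→ (12901780, 722361).  Check: 12901780²=166455927168400, 319·722361²=166455927168399, difference 1.

12901780 722361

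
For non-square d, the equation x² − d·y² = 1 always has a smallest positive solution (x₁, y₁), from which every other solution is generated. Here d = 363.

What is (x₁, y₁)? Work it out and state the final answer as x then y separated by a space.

d=363: √d = [19; 19,38] (ℓ=2, even), read p_1/q_1
k=0  a_k=19  p_k/q_k = 19/1
k=1  a_k=19  p_k/q_k = 362/19
→ (362, 19).  Check: 362²=131044, 363·19²=131043, difference 1.

362 19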